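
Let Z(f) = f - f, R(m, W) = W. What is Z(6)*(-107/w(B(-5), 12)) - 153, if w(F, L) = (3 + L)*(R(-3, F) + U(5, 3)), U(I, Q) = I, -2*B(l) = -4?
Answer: -153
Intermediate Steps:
B(l) = 2 (B(l) = -½*(-4) = 2)
Z(f) = 0
w(F, L) = (3 + L)*(5 + F) (w(F, L) = (3 + L)*(F + 5) = (3 + L)*(5 + F))
Z(6)*(-107/w(B(-5), 12)) - 153 = 0*(-107/(15 + 3*2 + 5*12 + 2*12)) - 153 = 0*(-107/(15 + 6 + 60 + 24)) - 153 = 0*(-107/105) - 153 = 0 - 153 = -153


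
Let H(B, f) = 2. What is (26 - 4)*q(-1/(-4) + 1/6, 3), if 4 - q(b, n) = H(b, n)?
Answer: 44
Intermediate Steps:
q(b, n) = 2 (q(b, n) = 4 - 1*2 = 4 - 2 = 2)
(26 - 4)*q(-1/(-4) + 1/6, 3) = (26 - 4)*2 = 22*2 = 44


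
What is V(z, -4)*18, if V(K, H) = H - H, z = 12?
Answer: 0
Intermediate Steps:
V(K, H) = 0
V(z, -4)*18 = 0*18 = 0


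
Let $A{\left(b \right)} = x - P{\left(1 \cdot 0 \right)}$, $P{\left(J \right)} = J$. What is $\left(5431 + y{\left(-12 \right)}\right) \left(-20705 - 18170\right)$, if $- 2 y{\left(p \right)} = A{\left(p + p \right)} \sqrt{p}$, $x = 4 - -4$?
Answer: $-211130125 + 311000 i \sqrt{3} \approx -2.1113 \cdot 10^{8} + 5.3867 \cdot 10^{5} i$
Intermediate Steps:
$x = 8$ ($x = 4 + 4 = 8$)
$A{\left(b \right)} = 8$ ($A{\left(b \right)} = 8 - 1 \cdot 0 = 8 - 0 = 8 + 0 = 8$)
$y{\left(p \right)} = - 4 \sqrt{p}$ ($y{\left(p \right)} = - \frac{8 \sqrt{p}}{2} = - 4 \sqrt{p}$)
$\left(5431 + y{\left(-12 \right)}\right) \left(-20705 - 18170\right) = \left(5431 - 4 \sqrt{-12}\right) \left(-20705 - 18170\right) = \left(5431 - 4 \cdot 2 i \sqrt{3}\right) \left(-38875\right) = \left(5431 - 8 i \sqrt{3}\right) \left(-38875\right) = -211130125 + 311000 i \sqrt{3}$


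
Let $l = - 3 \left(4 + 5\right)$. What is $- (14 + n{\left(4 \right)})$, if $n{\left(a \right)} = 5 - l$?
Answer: $-46$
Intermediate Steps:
$l = -27$ ($l = \left(-3\right) 9 = -27$)
$n{\left(a \right)} = 32$ ($n{\left(a \right)} = 5 - -27 = 5 + 27 = 32$)
$- (14 + n{\left(4 \right)}) = - (14 + 32) = \left(-1\right) 46 = -46$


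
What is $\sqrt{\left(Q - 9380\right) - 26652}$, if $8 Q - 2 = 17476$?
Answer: $\frac{i \sqrt{135389}}{2} \approx 183.98 i$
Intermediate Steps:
$Q = \frac{8739}{4}$ ($Q = \frac{1}{4} + \frac{1}{8} \cdot 17476 = \frac{1}{4} + \frac{4369}{2} = \frac{8739}{4} \approx 2184.8$)
$\sqrt{\left(Q - 9380\right) - 26652} = \sqrt{\left(\frac{8739}{4} - 9380\right) - 26652} = \sqrt{- \frac{28781}{4} - 26652} = \sqrt{- \frac{135389}{4}} = \frac{i \sqrt{135389}}{2}$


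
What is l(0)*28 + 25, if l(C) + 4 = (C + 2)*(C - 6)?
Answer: -423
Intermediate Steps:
l(C) = -4 + (-6 + C)*(2 + C) (l(C) = -4 + (C + 2)*(C - 6) = -4 + (2 + C)*(-6 + C) = -4 + (-6 + C)*(2 + C))
l(0)*28 + 25 = (-16 + 0² - 4*0)*28 + 25 = (-16 + 0 + 0)*28 + 25 = -16*28 + 25 = -448 + 25 = -423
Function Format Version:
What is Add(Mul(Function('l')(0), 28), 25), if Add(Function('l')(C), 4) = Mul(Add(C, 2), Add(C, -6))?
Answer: -423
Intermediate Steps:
Function('l')(C) = Add(-4, Mul(Add(-6, C), Add(2, C))) (Function('l')(C) = Add(-4, Mul(Add(C, 2), Add(C, -6))) = Add(-4, Mul(Add(2, C), Add(-6, C))) = Add(-4, Mul(Add(-6, C), Add(2, C))))
Add(Mul(Function('l')(0), 28), 25) = Add(Mul(Add(-16, Pow(0, 2), Mul(-4, 0)), 28), 25) = Add(Mul(Add(-16, 0, 0), 28), 25) = Add(Mul(-16, 28), 25) = Add(-448, 25) = -423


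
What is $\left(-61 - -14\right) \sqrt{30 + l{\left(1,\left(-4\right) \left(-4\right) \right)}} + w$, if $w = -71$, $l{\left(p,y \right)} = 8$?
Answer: $-71 - 47 \sqrt{38} \approx -360.73$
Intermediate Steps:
$\left(-61 - -14\right) \sqrt{30 + l{\left(1,\left(-4\right) \left(-4\right) \right)}} + w = \left(-61 - -14\right) \sqrt{30 + 8} - 71 = \left(-61 + 14\right) \sqrt{38} - 71 = - 47 \sqrt{38} - 71 = -71 - 47 \sqrt{38}$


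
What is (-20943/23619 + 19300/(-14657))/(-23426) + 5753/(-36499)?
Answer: -914259928760375/5803841220911942 ≈ -0.15753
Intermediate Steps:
(-20943/23619 + 19300/(-14657))/(-23426) + 5753/(-36499) = (-20943*1/23619 + 19300*(-1/14657))*(-1/23426) + 5753*(-1/36499) = (-6981/7873 - 19300/14657)*(-1/23426) - 5753/36499 = -254269417/115394561*(-1/23426) - 5753/36499 = 254269417/2703232985986 - 5753/36499 = -914259928760375/5803841220911942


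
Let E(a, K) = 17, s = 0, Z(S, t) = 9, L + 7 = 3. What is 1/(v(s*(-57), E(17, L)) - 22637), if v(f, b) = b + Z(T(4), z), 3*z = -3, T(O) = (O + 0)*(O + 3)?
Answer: -1/22611 ≈ -4.4226e-5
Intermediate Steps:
T(O) = O*(3 + O)
z = -1 (z = (1/3)*(-3) = -1)
L = -4 (L = -7 + 3 = -4)
v(f, b) = 9 + b (v(f, b) = b + 9 = 9 + b)
1/(v(s*(-57), E(17, L)) - 22637) = 1/((9 + 17) - 22637) = 1/(26 - 22637) = 1/(-22611) = -1/22611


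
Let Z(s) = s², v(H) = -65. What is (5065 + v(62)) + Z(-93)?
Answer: 13649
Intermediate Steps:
(5065 + v(62)) + Z(-93) = (5065 - 65) + (-93)² = 5000 + 8649 = 13649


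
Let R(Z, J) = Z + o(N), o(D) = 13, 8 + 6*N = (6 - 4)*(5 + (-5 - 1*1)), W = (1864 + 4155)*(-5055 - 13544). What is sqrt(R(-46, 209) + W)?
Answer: I*sqrt(111947414) ≈ 10581.0*I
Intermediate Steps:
W = -111947381 (W = 6019*(-18599) = -111947381)
N = -5/3 (N = -4/3 + ((6 - 4)*(5 + (-5 - 1*1)))/6 = -4/3 + (2*(5 + (-5 - 1)))/6 = -4/3 + (2*(5 - 6))/6 = -4/3 + (2*(-1))/6 = -4/3 + (1/6)*(-2) = -4/3 - 1/3 = -5/3 ≈ -1.6667)
R(Z, J) = 13 + Z (R(Z, J) = Z + 13 = 13 + Z)
sqrt(R(-46, 209) + W) = sqrt((13 - 46) - 111947381) = sqrt(-33 - 111947381) = sqrt(-111947414) = I*sqrt(111947414)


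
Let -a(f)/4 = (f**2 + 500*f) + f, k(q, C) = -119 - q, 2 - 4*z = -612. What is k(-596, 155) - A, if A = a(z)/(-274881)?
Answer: 130716374/274881 ≈ 475.54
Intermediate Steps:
z = 307/2 (z = 1/2 - 1/4*(-612) = 1/2 + 153 = 307/2 ≈ 153.50)
a(f) = -2004*f - 4*f**2 (a(f) = -4*((f**2 + 500*f) + f) = -4*(f**2 + 501*f) = -2004*f - 4*f**2)
A = 401863/274881 (A = -4*307/2*(501 + 307/2)/(-274881) = -4*307/2*1309/2*(-1/274881) = -401863*(-1/274881) = 401863/274881 ≈ 1.4620)
k(-596, 155) - A = (-119 - 1*(-596)) - 1*401863/274881 = (-119 + 596) - 401863/274881 = 477 - 401863/274881 = 130716374/274881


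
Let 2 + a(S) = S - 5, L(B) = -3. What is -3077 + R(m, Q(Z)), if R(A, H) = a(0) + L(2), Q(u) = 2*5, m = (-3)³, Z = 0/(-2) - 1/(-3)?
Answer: -3087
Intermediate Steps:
a(S) = -7 + S (a(S) = -2 + (S - 5) = -2 + (-5 + S) = -7 + S)
Z = ⅓ (Z = 0*(-½) - 1*(-⅓) = 0 + ⅓ = ⅓ ≈ 0.33333)
m = -27
Q(u) = 10
R(A, H) = -10 (R(A, H) = (-7 + 0) - 3 = -7 - 3 = -10)
-3077 + R(m, Q(Z)) = -3077 - 10 = -3087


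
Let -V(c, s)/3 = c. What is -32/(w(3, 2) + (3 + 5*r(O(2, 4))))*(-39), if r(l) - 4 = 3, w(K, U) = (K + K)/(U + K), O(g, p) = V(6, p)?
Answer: 1560/49 ≈ 31.837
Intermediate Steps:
V(c, s) = -3*c
O(g, p) = -18 (O(g, p) = -3*6 = -18)
w(K, U) = 2*K/(K + U) (w(K, U) = (2*K)/(K + U) = 2*K/(K + U))
r(l) = 7 (r(l) = 4 + 3 = 7)
-32/(w(3, 2) + (3 + 5*r(O(2, 4))))*(-39) = -32/(2*3/(3 + 2) + (3 + 5*7))*(-39) = -32/(2*3/5 + (3 + 35))*(-39) = -32/(2*3*(1/5) + 38)*(-39) = -32/(6/5 + 38)*(-39) = -32/196/5*(-39) = -32*5/196*(-39) = -40/49*(-39) = 1560/49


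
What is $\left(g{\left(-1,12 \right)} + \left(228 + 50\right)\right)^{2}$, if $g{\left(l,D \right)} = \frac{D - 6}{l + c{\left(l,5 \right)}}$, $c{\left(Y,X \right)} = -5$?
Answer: $76729$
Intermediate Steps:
$g{\left(l,D \right)} = \frac{-6 + D}{-5 + l}$ ($g{\left(l,D \right)} = \frac{D - 6}{l - 5} = \frac{-6 + D}{-5 + l}$)
$\left(g{\left(-1,12 \right)} + \left(228 + 50\right)\right)^{2} = \left(\frac{-6 + 12}{-5 - 1} + \left(228 + 50\right)\right)^{2} = \left(\frac{1}{-6} \cdot 6 + 278\right)^{2} = \left(\left(- \frac{1}{6}\right) 6 + 278\right)^{2} = \left(-1 + 278\right)^{2} = 277^{2} = 76729$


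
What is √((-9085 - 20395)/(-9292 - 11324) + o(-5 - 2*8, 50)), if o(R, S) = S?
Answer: √341542695/2577 ≈ 7.1715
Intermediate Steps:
√((-9085 - 20395)/(-9292 - 11324) + o(-5 - 2*8, 50)) = √((-9085 - 20395)/(-9292 - 11324) + 50) = √(-29480/(-20616) + 50) = √(-29480*(-1/20616) + 50) = √(3685/2577 + 50) = √(132535/2577) = √341542695/2577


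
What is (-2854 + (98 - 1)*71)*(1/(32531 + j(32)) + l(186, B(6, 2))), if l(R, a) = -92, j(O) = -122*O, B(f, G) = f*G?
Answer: -10621643539/28627 ≈ -3.7104e+5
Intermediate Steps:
B(f, G) = G*f
(-2854 + (98 - 1)*71)*(1/(32531 + j(32)) + l(186, B(6, 2))) = (-2854 + (98 - 1)*71)*(1/(32531 - 122*32) - 92) = (-2854 + 97*71)*(1/(32531 - 3904) - 92) = (-2854 + 6887)*(1/28627 - 92) = 4033*(1/28627 - 92) = 4033*(-2633683/28627) = -10621643539/28627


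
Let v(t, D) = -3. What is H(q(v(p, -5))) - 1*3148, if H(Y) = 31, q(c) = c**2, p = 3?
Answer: -3117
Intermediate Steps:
H(q(v(p, -5))) - 1*3148 = 31 - 1*3148 = 31 - 3148 = -3117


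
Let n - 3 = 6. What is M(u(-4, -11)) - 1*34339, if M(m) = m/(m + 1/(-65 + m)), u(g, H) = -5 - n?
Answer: -38012167/1107 ≈ -34338.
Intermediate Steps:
n = 9 (n = 3 + 6 = 9)
u(g, H) = -14 (u(g, H) = -5 - 1*9 = -5 - 9 = -14)
M(m) = m/(m + 1/(-65 + m))
M(u(-4, -11)) - 1*34339 = -14*(-65 - 14)/(1 + (-14)² - 65*(-14)) - 1*34339 = -14*(-79)/(1 + 196 + 910) - 34339 = -14*(-79)/1107 - 34339 = -14*1/1107*(-79) - 34339 = 1106/1107 - 34339 = -38012167/1107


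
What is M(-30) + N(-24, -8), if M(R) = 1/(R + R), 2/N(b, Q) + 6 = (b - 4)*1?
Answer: -77/1020 ≈ -0.075490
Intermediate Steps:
N(b, Q) = 2/(-10 + b) (N(b, Q) = 2/(-6 + (b - 4)*1) = 2/(-6 + (-4 + b)*1) = 2/(-6 + (-4 + b)) = 2/(-10 + b))
M(R) = 1/(2*R)
M(-30) + N(-24, -8) = (1/2)/(-30) + 2/(-10 - 24) = (1/2)*(-1/30) + 2/(-34) = -1/60 + 2*(-1/34) = -1/60 - 1/17 = -77/1020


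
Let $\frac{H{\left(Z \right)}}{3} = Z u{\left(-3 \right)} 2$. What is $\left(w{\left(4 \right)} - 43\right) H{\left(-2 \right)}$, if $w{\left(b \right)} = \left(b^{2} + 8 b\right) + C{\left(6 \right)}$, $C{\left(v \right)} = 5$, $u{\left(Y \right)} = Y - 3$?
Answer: $720$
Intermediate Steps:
$u{\left(Y \right)} = -3 + Y$
$H{\left(Z \right)} = - 36 Z$ ($H{\left(Z \right)} = 3 Z \left(-3 - 3\right) 2 = 3 Z \left(-6\right) 2 = 3 - 6 Z 2 = 3 \left(- 12 Z\right) = - 36 Z$)
$w{\left(b \right)} = 5 + b^{2} + 8 b$ ($w{\left(b \right)} = \left(b^{2} + 8 b\right) + 5 = 5 + b^{2} + 8 b$)
$\left(w{\left(4 \right)} - 43\right) H{\left(-2 \right)} = \left(\left(5 + 4^{2} + 8 \cdot 4\right) - 43\right) \left(\left(-36\right) \left(-2\right)\right) = \left(\left(5 + 16 + 32\right) - 43\right) 72 = \left(53 - 43\right) 72 = 10 \cdot 72 = 720$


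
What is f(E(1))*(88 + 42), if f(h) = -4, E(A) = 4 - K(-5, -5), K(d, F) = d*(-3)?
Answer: -520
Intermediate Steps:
K(d, F) = -3*d
E(A) = -11 (E(A) = 4 - (-3)*(-5) = 4 - 1*15 = 4 - 15 = -11)
f(E(1))*(88 + 42) = -4*(88 + 42) = -4*130 = -520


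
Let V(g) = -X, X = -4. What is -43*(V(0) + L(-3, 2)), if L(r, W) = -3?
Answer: -43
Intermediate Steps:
V(g) = 4 (V(g) = -1*(-4) = 4)
-43*(V(0) + L(-3, 2)) = -43*(4 - 3) = -43*1 = -43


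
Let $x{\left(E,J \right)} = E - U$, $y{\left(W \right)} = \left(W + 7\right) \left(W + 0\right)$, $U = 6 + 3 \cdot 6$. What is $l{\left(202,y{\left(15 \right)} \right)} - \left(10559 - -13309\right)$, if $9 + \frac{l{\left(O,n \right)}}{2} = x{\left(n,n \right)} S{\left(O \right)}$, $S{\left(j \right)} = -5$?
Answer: $-26946$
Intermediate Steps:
$U = 24$ ($U = 6 + 18 = 24$)
$y{\left(W \right)} = W \left(7 + W\right)$ ($y{\left(W \right)} = \left(7 + W\right) W = W \left(7 + W\right)$)
$x{\left(E,J \right)} = -24 + E$ ($x{\left(E,J \right)} = E - 24 = -24 + E$)
$l{\left(O,n \right)} = 222 - 10 n$ ($l{\left(O,n \right)} = -18 + 2 \left(-24 + n\right) \left(-5\right) = -18 + 2 \left(120 - 5 n\right) = -18 - \left(-240 + 10 n\right) = 222 - 10 n$)
$l{\left(202,y{\left(15 \right)} \right)} - \left(10559 - -13309\right) = \left(222 - 10 \cdot 15 \left(7 + 15\right)\right) - \left(10559 - -13309\right) = \left(222 - 10 \cdot 15 \cdot 22\right) - \left(10559 + 13309\right) = \left(222 - 3300\right) - 23868 = -3078 - 23868 = -26946$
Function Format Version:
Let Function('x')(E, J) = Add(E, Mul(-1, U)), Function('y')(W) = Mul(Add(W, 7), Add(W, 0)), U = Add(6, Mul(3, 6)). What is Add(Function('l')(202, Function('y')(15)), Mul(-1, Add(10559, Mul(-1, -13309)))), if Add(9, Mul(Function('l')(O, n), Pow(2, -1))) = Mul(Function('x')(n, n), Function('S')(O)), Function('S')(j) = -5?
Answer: -26946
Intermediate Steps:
U = 24 (U = Add(6, 18) = 24)
Function('y')(W) = Mul(W, Add(7, W)) (Function('y')(W) = Mul(Add(7, W), W) = Mul(W, Add(7, W)))
Function('x')(E, J) = Add(-24, E) (Function('x')(E, J) = Add(E, Mul(-1, 24)) = Add(E, -24) = Add(-24, E))
Function('l')(O, n) = Add(222, Mul(-10, n)) (Function('l')(O, n) = Add(-18, Mul(2, Mul(Add(-24, n), -5))) = Add(-18, Mul(2, Add(120, Mul(-5, n)))) = Add(-18, Add(240, Mul(-10, n))) = Add(222, Mul(-10, n)))
Add(Function('l')(202, Function('y')(15)), Mul(-1, Add(10559, Mul(-1, -13309)))) = Add(Add(222, Mul(-10, Mul(15, Add(7, 15)))), Mul(-1, Add(10559, Mul(-1, -13309)))) = Add(Add(222, Mul(-10, Mul(15, 22))), Mul(-1, Add(10559, 13309))) = Add(Add(222, Mul(-10, 330)), Mul(-1, 23868)) = Add(Add(222, -3300), -23868) = Add(-3078, -23868) = -26946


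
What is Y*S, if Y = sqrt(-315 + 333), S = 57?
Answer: 171*sqrt(2) ≈ 241.83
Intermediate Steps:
Y = 3*sqrt(2) (Y = sqrt(18) = 3*sqrt(2) ≈ 4.2426)
Y*S = (3*sqrt(2))*57 = 171*sqrt(2)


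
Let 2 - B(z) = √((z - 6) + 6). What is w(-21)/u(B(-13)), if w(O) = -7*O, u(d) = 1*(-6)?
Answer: -49/2 ≈ -24.500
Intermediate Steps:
B(z) = 2 - √z (B(z) = 2 - √((z - 6) + 6) = 2 - √((-6 + z) + 6) = 2 - √z)
u(d) = -6
w(-21)/u(B(-13)) = -7*(-21)/(-6) = 147*(-⅙) = -49/2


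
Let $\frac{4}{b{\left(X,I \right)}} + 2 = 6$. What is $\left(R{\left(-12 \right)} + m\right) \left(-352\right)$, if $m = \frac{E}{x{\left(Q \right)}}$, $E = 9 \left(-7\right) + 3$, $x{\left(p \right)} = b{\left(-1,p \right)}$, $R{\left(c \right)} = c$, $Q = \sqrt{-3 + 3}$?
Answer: $25344$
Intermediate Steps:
$Q = 0$ ($Q = \sqrt{0} = 0$)
$b{\left(X,I \right)} = 1$ ($b{\left(X,I \right)} = \frac{4}{-2 + 6} = \frac{4}{4} = 4 \cdot \frac{1}{4} = 1$)
$x{\left(p \right)} = 1$
$E = -60$ ($E = -63 + 3 = -60$)
$m = -60$ ($m = - \frac{60}{1} = \left(-60\right) 1 = -60$)
$\left(R{\left(-12 \right)} + m\right) \left(-352\right) = \left(-12 - 60\right) \left(-352\right) = \left(-72\right) \left(-352\right) = 25344$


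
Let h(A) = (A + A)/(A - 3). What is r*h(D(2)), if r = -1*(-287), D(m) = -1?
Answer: 287/2 ≈ 143.50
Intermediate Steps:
r = 287
h(A) = 2*A/(-3 + A) (h(A) = (2*A)/(-3 + A) = 2*A/(-3 + A))
r*h(D(2)) = 287*(2*(-1)/(-3 - 1)) = 287*(2*(-1)/(-4)) = 287*(2*(-1)*(-¼)) = 287*(½) = 287/2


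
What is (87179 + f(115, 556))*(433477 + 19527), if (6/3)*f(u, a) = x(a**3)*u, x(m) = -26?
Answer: 38815194736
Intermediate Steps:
f(u, a) = -13*u (f(u, a) = (-26*u)/2 = -13*u)
(87179 + f(115, 556))*(433477 + 19527) = (87179 - 13*115)*(433477 + 19527) = (87179 - 1495)*453004 = 85684*453004 = 38815194736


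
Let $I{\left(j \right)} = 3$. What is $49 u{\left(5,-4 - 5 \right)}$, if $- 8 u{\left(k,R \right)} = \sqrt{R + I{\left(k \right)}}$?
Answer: $- \frac{49 i \sqrt{6}}{8} \approx - 15.003 i$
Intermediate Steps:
$u{\left(k,R \right)} = - \frac{\sqrt{3 + R}}{8}$ ($u{\left(k,R \right)} = - \frac{\sqrt{R + 3}}{8} = - \frac{\sqrt{3 + R}}{8}$)
$49 u{\left(5,-4 - 5 \right)} = 49 \left(- \frac{\sqrt{3 - 9}}{8}\right) = 49 \left(- \frac{\sqrt{-6}}{8}\right) = 49 \left(- \frac{i \sqrt{6}}{8}\right) = - \frac{49 i \sqrt{6}}{8}$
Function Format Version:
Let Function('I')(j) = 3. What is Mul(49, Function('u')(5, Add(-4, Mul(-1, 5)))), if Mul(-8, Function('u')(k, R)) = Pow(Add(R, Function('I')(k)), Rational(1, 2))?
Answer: Mul(Rational(-49, 8), I, Pow(6, Rational(1, 2))) ≈ Mul(-15.003, I)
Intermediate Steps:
Function('u')(k, R) = Mul(Rational(-1, 8), Pow(Add(3, R), Rational(1, 2))) (Function('u')(k, R) = Mul(Rational(-1, 8), Pow(Add(R, 3), Rational(1, 2))) = Mul(Rational(-1, 8), Pow(Add(3, R), Rational(1, 2))))
Mul(49, Function('u')(5, Add(-4, Mul(-1, 5)))) = Mul(49, Mul(Rational(-1, 8), Pow(Add(3, Add(-4, Mul(-1, 5))), Rational(1, 2)))) = Mul(49, Mul(Rational(-1, 8), Pow(Add(3, Add(-4, -5)), Rational(1, 2)))) = Mul(49, Mul(Rational(-1, 8), Pow(Add(3, -9), Rational(1, 2)))) = Mul(49, Mul(Rational(-1, 8), Pow(-6, Rational(1, 2)))) = Mul(49, Mul(Rational(-1, 8), Mul(I, Pow(6, Rational(1, 2))))) = Mul(49, Mul(Rational(-1, 8), I, Pow(6, Rational(1, 2)))) = Mul(Rational(-49, 8), I, Pow(6, Rational(1, 2)))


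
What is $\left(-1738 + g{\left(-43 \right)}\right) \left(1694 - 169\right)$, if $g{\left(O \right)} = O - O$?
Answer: $-2650450$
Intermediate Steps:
$g{\left(O \right)} = 0$
$\left(-1738 + g{\left(-43 \right)}\right) \left(1694 - 169\right) = \left(-1738 + 0\right) \left(1694 - 169\right) = \left(-1738\right) 1525 = -2650450$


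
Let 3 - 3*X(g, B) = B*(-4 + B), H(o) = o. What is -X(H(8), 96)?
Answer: 2943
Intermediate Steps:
X(g, B) = 1 - B*(-4 + B)/3
-X(H(8), 96) = -(1 - 1/3*96**2 + (4/3)*96) = -(1 - 1/3*9216 + 128) = -(1 - 3072 + 128) = -1*(-2943) = 2943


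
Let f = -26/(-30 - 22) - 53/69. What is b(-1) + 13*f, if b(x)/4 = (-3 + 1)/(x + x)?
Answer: 71/138 ≈ 0.51449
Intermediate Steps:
f = -37/138 (f = -26/(-52) - 53*1/69 = -26*(-1/52) - 53/69 = ½ - 53/69 = -37/138 ≈ -0.26812)
b(x) = -4/x (b(x) = 4*((-3 + 1)/(x + x)) = 4*(-2*1/(2*x)) = 4*(-1/x) = -4/x)
b(-1) + 13*f = -4/(-1) + 13*(-37/138) = -4*(-1) - 481/138 = 4 - 481/138 = 71/138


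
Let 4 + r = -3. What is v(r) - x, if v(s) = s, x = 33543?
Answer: -33550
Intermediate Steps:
r = -7 (r = -4 - 3 = -7)
v(r) - x = -7 - 1*33543 = -7 - 33543 = -33550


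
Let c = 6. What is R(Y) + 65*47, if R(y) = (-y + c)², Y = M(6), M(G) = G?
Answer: 3055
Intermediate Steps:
Y = 6
R(y) = (6 - y)² (R(y) = (-y + 6)² = (6 - y)²)
R(Y) + 65*47 = (-6 + 6)² + 65*47 = 0² + 3055 = 0 + 3055 = 3055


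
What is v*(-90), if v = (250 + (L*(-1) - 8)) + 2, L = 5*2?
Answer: -21060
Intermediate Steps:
L = 10
v = 234 (v = (250 + (10*(-1) - 8)) + 2 = (250 + (-10 - 8)) + 2 = (250 - 18) + 2 = 232 + 2 = 234)
v*(-90) = 234*(-90) = -21060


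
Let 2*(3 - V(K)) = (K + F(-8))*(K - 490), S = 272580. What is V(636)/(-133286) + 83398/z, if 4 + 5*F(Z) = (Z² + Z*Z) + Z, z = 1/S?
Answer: 15149704505221793/666430 ≈ 2.2733e+10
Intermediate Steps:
z = 1/272580 ≈ 3.6686e-6
F(Z) = -⅘ + Z/5 + 2*Z²/5 (F(Z) = -⅘ + ((Z² + Z*Z) + Z)/5 = -⅘ + ((Z² + Z²) + Z)/5 = -⅘ + (2*Z² + Z)/5 = -⅘ + (Z + 2*Z²)/5 = -⅘ + (Z/5 + 2*Z²/5) = -⅘ + Z/5 + 2*Z²/5)
V(K) = 3 - (-490 + K)*(116/5 + K)/2 (V(K) = 3 - (K + (-⅘ + (⅕)*(-8) + (⅖)*(-8)²))*(K - 490)/2 = 3 - (K + (-⅘ - 8/5 + (⅖)*64))*(-490 + K)/2 = 3 - (K + (-⅘ - 8/5 + 128/5))*(-490 + K)/2 = 3 - (K + 116/5)*(-490 + K)/2 = 3 - (116/5 + K)*(-490 + K)/2 = 3 - (-490 + K)*(116/5 + K)/2)
V(636)/(-133286) + 83398/z = (5687 - ½*636² + (1167/5)*636)/(-133286) + 83398/(1/272580) = (5687 - ½*404496 + 742212/5)*(-1/133286) + 83398*272580 = (5687 - 202248 + 742212/5)*(-1/133286) + 22732626840 = -240593/5*(-1/133286) + 22732626840 = 240593/666430 + 22732626840 = 15149704505221793/666430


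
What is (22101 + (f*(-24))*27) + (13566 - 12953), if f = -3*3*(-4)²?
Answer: 116026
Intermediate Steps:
f = -144 (f = -9*16 = -144)
(22101 + (f*(-24))*27) + (13566 - 12953) = (22101 - 144*(-24)*27) + (13566 - 12953) = (22101 + 3456*27) + 613 = (22101 + 93312) + 613 = 115413 + 613 = 116026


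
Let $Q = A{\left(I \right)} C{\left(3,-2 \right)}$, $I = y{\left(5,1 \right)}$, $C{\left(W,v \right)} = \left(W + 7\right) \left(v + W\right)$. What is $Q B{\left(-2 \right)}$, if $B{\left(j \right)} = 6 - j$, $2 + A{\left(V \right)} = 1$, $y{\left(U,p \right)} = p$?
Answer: $-80$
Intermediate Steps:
$C{\left(W,v \right)} = \left(7 + W\right) \left(W + v\right)$
$I = 1$
$A{\left(V \right)} = -1$ ($A{\left(V \right)} = -2 + 1 = -1$)
$Q = -10$ ($Q = - (3^{2} + 7 \cdot 3 + 7 \left(-2\right) + 3 \left(-2\right)) = - (9 + 21 - 14 - 6) = \left(-1\right) 10 = -10$)
$Q B{\left(-2 \right)} = - 10 \left(6 - -2\right) = - 10 \left(6 + 2\right) = \left(-10\right) 8 = -80$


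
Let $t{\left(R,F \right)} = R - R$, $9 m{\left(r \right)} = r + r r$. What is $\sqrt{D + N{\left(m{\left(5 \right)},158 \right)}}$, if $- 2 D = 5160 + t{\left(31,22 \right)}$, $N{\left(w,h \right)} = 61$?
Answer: $i \sqrt{2519} \approx 50.19 i$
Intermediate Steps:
$m{\left(r \right)} = \frac{r}{9} + \frac{r^{2}}{9}$ ($m{\left(r \right)} = \frac{r + r r}{9} = \frac{r + r^{2}}{9} = \frac{r}{9} + \frac{r^{2}}{9}$)
$t{\left(R,F \right)} = 0$
$D = -2580$ ($D = - \frac{5160 + 0}{2} = \left(- \frac{1}{2}\right) 5160 = -2580$)
$\sqrt{D + N{\left(m{\left(5 \right)},158 \right)}} = \sqrt{-2580 + 61} = \sqrt{-2519} = i \sqrt{2519}$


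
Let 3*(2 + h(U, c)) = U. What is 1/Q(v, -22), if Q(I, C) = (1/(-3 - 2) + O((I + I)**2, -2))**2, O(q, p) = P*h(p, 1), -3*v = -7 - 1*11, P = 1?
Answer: 225/1849 ≈ 0.12169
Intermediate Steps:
h(U, c) = -2 + U/3
v = 6 (v = -(-7 - 1*11)/3 = -(-7 - 11)/3 = -1/3*(-18) = 6)
O(q, p) = -2 + p/3 (O(q, p) = 1*(-2 + p/3) = -2 + p/3)
Q(I, C) = 1849/225 (Q(I, C) = (1/(-3 - 2) + (-2 + (1/3)*(-2)))**2 = (1/(-5) + (-2 - 2/3))**2 = (-1/5 - 8/3)**2 = (-43/15)**2 = 1849/225)
1/Q(v, -22) = 1/(1849/225) = 225/1849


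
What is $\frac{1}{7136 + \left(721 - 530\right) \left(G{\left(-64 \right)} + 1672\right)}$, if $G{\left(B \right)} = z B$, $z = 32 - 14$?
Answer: $\frac{1}{106456} \approx 9.3936 \cdot 10^{-6}$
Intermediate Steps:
$z = 18$ ($z = 32 - 14 = 18$)
$G{\left(B \right)} = 18 B$
$\frac{1}{7136 + \left(721 - 530\right) \left(G{\left(-64 \right)} + 1672\right)} = \frac{1}{7136 + \left(721 - 530\right) \left(18 \left(-64\right) + 1672\right)} = \frac{1}{7136 + 191 \left(-1152 + 1672\right)} = \frac{1}{7136 + 191 \cdot 520} = \frac{1}{7136 + 99320} = \frac{1}{106456}$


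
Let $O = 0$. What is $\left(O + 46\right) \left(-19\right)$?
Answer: $-874$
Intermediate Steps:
$\left(O + 46\right) \left(-19\right) = \left(0 + 46\right) \left(-19\right) = 46 \left(-19\right) = -874$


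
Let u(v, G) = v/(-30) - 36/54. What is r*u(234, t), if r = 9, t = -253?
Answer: -381/5 ≈ -76.200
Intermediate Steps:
u(v, G) = -2/3 - v/30 (u(v, G) = v*(-1/30) - 36*1/54 = -v/30 - 2/3 = -2/3 - v/30)
r*u(234, t) = 9*(-2/3 - 1/30*234) = 9*(-2/3 - 39/5) = 9*(-127/15) = -381/5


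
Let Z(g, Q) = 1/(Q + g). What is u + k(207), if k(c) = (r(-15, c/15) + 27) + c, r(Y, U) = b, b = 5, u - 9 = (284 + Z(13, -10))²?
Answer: 729841/9 ≈ 81094.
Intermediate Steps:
u = 727690/9 (u = 9 + (284 + 1/(-10 + 13))² = 9 + (284 + 1/3)² = 9 + (284 + ⅓)² = 9 + (853/3)² = 9 + 727609/9 = 727690/9 ≈ 80855.)
r(Y, U) = 5
k(c) = 32 + c (k(c) = (5 + 27) + c = 32 + c)
u + k(207) = 727690/9 + (32 + 207) = 727690/9 + 239 = 729841/9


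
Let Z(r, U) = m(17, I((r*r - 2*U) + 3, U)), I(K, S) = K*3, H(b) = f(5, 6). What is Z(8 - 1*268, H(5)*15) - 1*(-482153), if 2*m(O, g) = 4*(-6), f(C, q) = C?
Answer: 482141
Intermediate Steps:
H(b) = 5
I(K, S) = 3*K
m(O, g) = -12 (m(O, g) = (4*(-6))/2 = (½)*(-24) = -12)
Z(r, U) = -12
Z(8 - 1*268, H(5)*15) - 1*(-482153) = -12 - 1*(-482153) = -12 + 482153 = 482141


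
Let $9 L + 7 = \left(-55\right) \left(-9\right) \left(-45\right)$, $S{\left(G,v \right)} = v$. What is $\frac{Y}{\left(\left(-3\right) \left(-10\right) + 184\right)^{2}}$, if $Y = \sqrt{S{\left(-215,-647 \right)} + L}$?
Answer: $\frac{i \sqrt{28105}}{137388} \approx 0.0012202 i$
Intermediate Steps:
$L = - \frac{22282}{9}$ ($L = - \frac{7}{9} + \frac{\left(-55\right) \left(-9\right) \left(-45\right)}{9} = - \frac{7}{9} + \frac{495 \left(-45\right)}{9} = - \frac{7}{9} + \frac{1}{9} \left(-22275\right) = - \frac{7}{9} - 2475 = - \frac{22282}{9} \approx -2475.8$)
$Y = \frac{i \sqrt{28105}}{3}$ ($Y = \sqrt{-647 - \frac{22282}{9}} = \sqrt{- \frac{28105}{9}} = \frac{i \sqrt{28105}}{3} \approx 55.882 i$)
$\frac{Y}{\left(\left(-3\right) \left(-10\right) + 184\right)^{2}} = \frac{\frac{1}{3} i \sqrt{28105}}{\left(\left(-3\right) \left(-10\right) + 184\right)^{2}} = \frac{\frac{1}{3} i \sqrt{28105}}{\left(30 + 184\right)^{2}} = \frac{\frac{1}{3} i \sqrt{28105}}{214^{2}} = \frac{\frac{1}{3} i \sqrt{28105}}{45796} = \frac{i \sqrt{28105}}{3} \cdot \frac{1}{45796} = \frac{i \sqrt{28105}}{137388}$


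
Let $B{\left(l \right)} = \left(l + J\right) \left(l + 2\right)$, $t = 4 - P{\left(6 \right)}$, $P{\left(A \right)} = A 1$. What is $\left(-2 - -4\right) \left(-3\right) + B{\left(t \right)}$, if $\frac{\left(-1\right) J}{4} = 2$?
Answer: $-6$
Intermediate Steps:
$J = -8$ ($J = \left(-4\right) 2 = -8$)
$P{\left(A \right)} = A$
$t = -2$ ($t = 4 - 6 = -2$)
$B{\left(l \right)} = \left(-8 + l\right) \left(2 + l\right)$ ($B{\left(l \right)} = \left(l - 8\right) \left(l + 2\right) = \left(-8 + l\right) \left(2 + l\right)$)
$\left(-2 - -4\right) \left(-3\right) + B{\left(t \right)} = \left(-2 - -4\right) \left(-3\right) - \left(4 - 4\right) = \left(-2 + 4\right) \left(-3\right) + \left(-16 + 4 + 12\right) = 2 \left(-3\right) + 0 = -6 + 0 = -6$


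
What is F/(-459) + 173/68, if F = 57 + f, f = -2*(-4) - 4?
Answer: 4427/1836 ≈ 2.4112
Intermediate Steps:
f = 4 (f = 8 - 4 = 4)
F = 61 (F = 57 + 4 = 61)
F/(-459) + 173/68 = 61/(-459) + 173/68 = 61*(-1/459) + 173*(1/68) = -61/459 + 173/68 = 4427/1836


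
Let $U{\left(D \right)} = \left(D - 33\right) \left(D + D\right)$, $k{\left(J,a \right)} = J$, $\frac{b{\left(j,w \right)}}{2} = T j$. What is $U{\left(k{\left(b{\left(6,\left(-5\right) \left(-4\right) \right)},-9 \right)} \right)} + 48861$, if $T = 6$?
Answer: $54477$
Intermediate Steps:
$b{\left(j,w \right)} = 12 j$ ($b{\left(j,w \right)} = 2 \cdot 6 j = 12 j$)
$U{\left(D \right)} = 2 D \left(-33 + D\right)$ ($U{\left(D \right)} = \left(-33 + D\right) 2 D = 2 D \left(-33 + D\right)$)
$U{\left(k{\left(b{\left(6,\left(-5\right) \left(-4\right) \right)},-9 \right)} \right)} + 48861 = 2 \cdot 12 \cdot 6 \left(-33 + 12 \cdot 6\right) + 48861 = 2 \cdot 72 \left(-33 + 72\right) + 48861 = 2 \cdot 72 \cdot 39 + 48861 = 5616 + 48861 = 54477$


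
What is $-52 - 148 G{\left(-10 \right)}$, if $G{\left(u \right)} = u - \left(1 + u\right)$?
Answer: $96$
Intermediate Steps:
$G{\left(u \right)} = -1$
$-52 - 148 G{\left(-10 \right)} = -52 - -148 = -52 + 148 = 96$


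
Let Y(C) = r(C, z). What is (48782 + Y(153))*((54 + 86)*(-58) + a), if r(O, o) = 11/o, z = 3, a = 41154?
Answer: 4834757138/3 ≈ 1.6116e+9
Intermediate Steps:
Y(C) = 11/3
(48782 + Y(153))*((54 + 86)*(-58) + a) = (48782 + 11/3)*((54 + 86)*(-58) + 41154) = 146357*(140*(-58) + 41154)/3 = 146357*(-8120 + 41154)/3 = (146357/3)*33034 = 4834757138/3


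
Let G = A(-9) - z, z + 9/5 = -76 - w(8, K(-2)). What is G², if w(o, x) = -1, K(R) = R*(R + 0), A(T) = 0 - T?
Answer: 184041/25 ≈ 7361.6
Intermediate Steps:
A(T) = -T
K(R) = R² (K(R) = R*R = R²)
z = -384/5 (z = -9/5 + (-76 - 1*(-1)) = -9/5 + (-76 + 1) = -9/5 - 75 = -384/5 ≈ -76.800)
G = 429/5 (G = -1*(-9) - 1*(-384/5) = 9 + 384/5 = 429/5 ≈ 85.800)
G² = (429/5)² = 184041/25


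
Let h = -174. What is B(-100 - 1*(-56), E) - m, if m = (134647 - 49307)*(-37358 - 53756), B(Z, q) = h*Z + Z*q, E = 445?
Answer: 7775656836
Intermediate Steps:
B(Z, q) = -174*Z + Z*q
m = -7775668760 (m = 85340*(-91114) = -7775668760)
B(-100 - 1*(-56), E) - m = (-100 - 1*(-56))*(-174 + 445) - 1*(-7775668760) = (-100 + 56)*271 + 7775668760 = -44*271 + 7775668760 = -11924 + 7775668760 = 7775656836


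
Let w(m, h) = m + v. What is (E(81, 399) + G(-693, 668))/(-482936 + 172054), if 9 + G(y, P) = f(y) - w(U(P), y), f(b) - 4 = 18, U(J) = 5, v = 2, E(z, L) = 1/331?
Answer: -1987/102901942 ≈ -1.9310e-5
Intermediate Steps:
E(z, L) = 1/331
w(m, h) = 2 + m (w(m, h) = m + 2 = 2 + m)
f(b) = 22 (f(b) = 4 + 18 = 22)
G(y, P) = 6 (G(y, P) = -9 + (22 - (2 + 5)) = -9 + (22 - 1*7) = -9 + (22 - 7) = -9 + 15 = 6)
(E(81, 399) + G(-693, 668))/(-482936 + 172054) = (1/331 + 6)/(-482936 + 172054) = (1987/331)/(-310882) = (1987/331)*(-1/310882) = -1987/102901942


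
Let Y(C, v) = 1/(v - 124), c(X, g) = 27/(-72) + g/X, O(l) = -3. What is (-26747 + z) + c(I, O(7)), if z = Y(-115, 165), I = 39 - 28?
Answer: -96505425/3608 ≈ -26748.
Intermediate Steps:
I = 11
c(X, g) = -3/8 + g/X (c(X, g) = 27*(-1/72) + g/X = -3/8 + g/X)
Y(C, v) = 1/(-124 + v)
z = 1/41 (z = 1/(-124 + 165) = 1/41 ≈ 0.024390)
(-26747 + z) + c(I, O(7)) = (-26747 + 1/41) + (-3/8 - 3/11) = -1096626/41 + (-3/8 - 3*1/11) = -1096626/41 + (-3/8 - 3/11) = -1096626/41 - 57/88 = -96505425/3608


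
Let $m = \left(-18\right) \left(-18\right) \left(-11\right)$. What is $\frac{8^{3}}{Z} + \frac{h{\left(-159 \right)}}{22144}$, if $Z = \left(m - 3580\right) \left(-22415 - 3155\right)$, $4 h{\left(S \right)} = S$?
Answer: $- \frac{1812469363}{1011272634880} \approx -0.0017923$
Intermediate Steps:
$m = -3564$ ($m = 324 \left(-11\right) = -3564$)
$h{\left(S \right)} = \frac{S}{4}$
$Z = 182672080$ ($Z = \left(-3564 - 3580\right) \left(-22415 - 3155\right) = \left(-7144\right) \left(-25570\right) = 182672080$)
$\frac{8^{3}}{Z} + \frac{h{\left(-159 \right)}}{22144} = \frac{8^{3}}{182672080} + \frac{\frac{1}{4} \left(-159\right)}{22144} = 512 \cdot \frac{1}{182672080} - \frac{159}{88576} = \frac{32}{11417005} - \frac{159}{88576} = - \frac{1812469363}{1011272634880}$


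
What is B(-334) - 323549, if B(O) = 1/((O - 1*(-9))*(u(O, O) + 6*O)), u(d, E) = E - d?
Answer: -210727463699/651300 ≈ -3.2355e+5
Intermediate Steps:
B(O) = 1/(6*O*(9 + O)) (B(O) = 1/((O - 1*(-9))*((O - O) + 6*O)) = 1/((O + 9)*(0 + 6*O)) = 1/((9 + O)*(6*O)) = 1/(6*O*(9 + O)))
B(-334) - 323549 = (1/6)/(-334*(9 - 334)) - 323549 = (1/6)*(-1/334)/(-325) - 323549 = (1/6)*(-1/334)*(-1/325) - 323549 = 1/651300 - 323549 = -210727463699/651300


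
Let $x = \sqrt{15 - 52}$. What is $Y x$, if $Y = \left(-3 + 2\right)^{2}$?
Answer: $i \sqrt{37} \approx 6.0828 i$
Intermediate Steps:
$Y = 1$ ($Y = \left(-1\right)^{2} = 1$)
$x = i \sqrt{37}$ ($x = \sqrt{-37} = i \sqrt{37} \approx 6.0828 i$)
$Y x = 1 i \sqrt{37} = i \sqrt{37}$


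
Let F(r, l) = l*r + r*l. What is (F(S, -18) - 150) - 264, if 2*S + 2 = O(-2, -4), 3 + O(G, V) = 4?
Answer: -396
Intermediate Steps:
O(G, V) = 1 (O(G, V) = -3 + 4 = 1)
S = -½ (S = -1 + (½)*1 = -1 + ½ = -½ ≈ -0.50000)
F(r, l) = 2*l*r (F(r, l) = l*r + l*r = 2*l*r)
(F(S, -18) - 150) - 264 = (2*(-18)*(-½) - 150) - 264 = (18 - 150) - 264 = -132 - 264 = -396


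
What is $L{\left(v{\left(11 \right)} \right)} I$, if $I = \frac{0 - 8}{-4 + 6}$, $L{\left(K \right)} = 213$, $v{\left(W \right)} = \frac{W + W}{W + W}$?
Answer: $-852$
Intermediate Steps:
$v{\left(W \right)} = 1$ ($v{\left(W \right)} = \frac{2 W}{2 W} = 2 W \frac{1}{2 W} = 1$)
$I = -4$ ($I = - \frac{8}{2} = \left(-8\right) \frac{1}{2} = -4$)
$L{\left(v{\left(11 \right)} \right)} I = 213 \left(-4\right) = -852$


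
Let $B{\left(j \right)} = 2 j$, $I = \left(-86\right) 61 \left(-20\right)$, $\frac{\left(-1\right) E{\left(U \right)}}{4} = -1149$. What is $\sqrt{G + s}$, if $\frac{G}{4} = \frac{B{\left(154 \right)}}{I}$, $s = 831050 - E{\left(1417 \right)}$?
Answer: $\frac{2 \sqrt{35538188833465}}{13115} \approx 909.09$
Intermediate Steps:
$E{\left(U \right)} = 4596$ ($E{\left(U \right)} = \left(-4\right) \left(-1149\right) = 4596$)
$I = 104920$ ($I = \left(-5246\right) \left(-20\right) = 104920$)
$s = 826454$ ($s = 831050 - 4596 = 826454$)
$G = \frac{154}{13115}$ ($G = 4 \frac{2 \cdot 154}{104920} = 4 \cdot 308 \cdot \frac{1}{104920} = 4 \cdot \frac{77}{26230} = \frac{154}{13115} \approx 0.011742$)
$\sqrt{G + s} = \sqrt{\frac{154}{13115} + 826454} = \sqrt{\frac{10838944364}{13115}} = \frac{2 \sqrt{35538188833465}}{13115}$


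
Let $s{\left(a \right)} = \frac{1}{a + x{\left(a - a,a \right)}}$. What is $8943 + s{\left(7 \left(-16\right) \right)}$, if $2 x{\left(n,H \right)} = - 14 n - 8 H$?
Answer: $\frac{3004849}{336} \approx 8943.0$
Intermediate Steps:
$x{\left(n,H \right)} = - 7 n - 4 H$ ($x{\left(n,H \right)} = \frac{- 14 n - 8 H}{2} = - 7 n - 4 H$)
$s{\left(a \right)} = - \frac{1}{3 a}$ ($s{\left(a \right)} = \frac{1}{a - \left(4 a + 7 \left(a - a\right)\right)} = \frac{1}{a - 4 a} = \frac{1}{\left(-3\right) a} = - \frac{1}{3 a}$)
$8943 + s{\left(7 \left(-16\right) \right)} = 8943 - \frac{1}{3 \cdot 7 \left(-16\right)} = 8943 - \frac{1}{3 \left(-112\right)} = 8943 - - \frac{1}{336} = 8943 + \frac{1}{336} = \frac{3004849}{336}$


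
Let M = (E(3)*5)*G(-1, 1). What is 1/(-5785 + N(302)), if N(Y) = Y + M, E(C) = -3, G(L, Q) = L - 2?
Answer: -1/5438 ≈ -0.00018389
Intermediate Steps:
G(L, Q) = -2 + L
M = 45 (M = (-3*5)*(-2 - 1) = -15*(-3) = 45)
N(Y) = 45 + Y (N(Y) = Y + 45 = 45 + Y)
1/(-5785 + N(302)) = 1/(-5785 + (45 + 302)) = 1/(-5785 + 347) = 1/(-5438) = -1/5438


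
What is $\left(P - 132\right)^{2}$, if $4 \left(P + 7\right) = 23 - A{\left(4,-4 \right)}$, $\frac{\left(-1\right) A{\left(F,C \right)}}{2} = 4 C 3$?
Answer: $\frac{395641}{16} \approx 24728.0$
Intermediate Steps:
$A{\left(F,C \right)} = - 24 C$ ($A{\left(F,C \right)} = - 2 \cdot 4 C 3 = - 2 \cdot 12 C = - 24 C$)
$P = - \frac{101}{4}$ ($P = -7 + \frac{23 - \left(-24\right) \left(-4\right)}{4} = -7 + \frac{23 - 96}{4} = -7 + \frac{1}{4} \left(-73\right) = -7 - \frac{73}{4} = - \frac{101}{4} \approx -25.25$)
$\left(P - 132\right)^{2} = \left(- \frac{101}{4} - 132\right)^{2} = \left(- \frac{629}{4}\right)^{2} = \frac{395641}{16}$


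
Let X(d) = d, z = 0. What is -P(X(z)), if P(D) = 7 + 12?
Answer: -19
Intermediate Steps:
P(D) = 19
-P(X(z)) = -1*19 = -19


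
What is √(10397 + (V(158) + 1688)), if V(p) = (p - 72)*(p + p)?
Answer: √39261 ≈ 198.14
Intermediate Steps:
V(p) = 2*p*(-72 + p) (V(p) = (-72 + p)*(2*p) = 2*p*(-72 + p))
√(10397 + (V(158) + 1688)) = √(10397 + (2*158*(-72 + 158) + 1688)) = √(10397 + (2*158*86 + 1688)) = √(10397 + (27176 + 1688)) = √(10397 + 28864) = √39261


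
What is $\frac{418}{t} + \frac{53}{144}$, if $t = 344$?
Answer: $\frac{9803}{6192} \approx 1.5832$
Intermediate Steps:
$\frac{418}{t} + \frac{53}{144} = \frac{418}{344} + \frac{53}{144} = 418 \cdot \frac{1}{344} + 53 \cdot \frac{1}{144} = \frac{209}{172} + \frac{53}{144} = \frac{9803}{6192}$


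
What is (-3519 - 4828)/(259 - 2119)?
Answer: 8347/1860 ≈ 4.4876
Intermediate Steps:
(-3519 - 4828)/(259 - 2119) = -8347/(-1860) = -8347*(-1/1860) = 8347/1860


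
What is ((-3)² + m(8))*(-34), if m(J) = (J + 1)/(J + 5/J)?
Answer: -7854/23 ≈ -341.48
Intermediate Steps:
m(J) = (1 + J)/(J + 5/J)
((-3)² + m(8))*(-34) = ((-3)² + 8*(1 + 8)/(5 + 8²))*(-34) = (9 + 8*9/(5 + 64))*(-34) = (9 + 8*9/69)*(-34) = (9 + 8*(1/69)*9)*(-34) = (9 + 24/23)*(-34) = (231/23)*(-34) = -7854/23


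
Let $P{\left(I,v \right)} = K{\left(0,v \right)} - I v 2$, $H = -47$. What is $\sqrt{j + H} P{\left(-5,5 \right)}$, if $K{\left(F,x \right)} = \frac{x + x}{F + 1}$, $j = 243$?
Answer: $840$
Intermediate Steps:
$K{\left(F,x \right)} = \frac{2 x}{1 + F}$
$P{\left(I,v \right)} = 2 v - 2 I v$ ($P{\left(I,v \right)} = \frac{2 v}{1 + 0} - I v 2 = \frac{2 v}{1} - 2 I v = 2 v 1 - 2 I v = 2 v - 2 I v$)
$\sqrt{j + H} P{\left(-5,5 \right)} = \sqrt{243 - 47} \cdot 2 \cdot 5 \left(1 - -5\right) = \sqrt{196} \cdot 2 \cdot 5 \left(1 + 5\right) = 14 \cdot 2 \cdot 5 \cdot 6 = 14 \cdot 60 = 840$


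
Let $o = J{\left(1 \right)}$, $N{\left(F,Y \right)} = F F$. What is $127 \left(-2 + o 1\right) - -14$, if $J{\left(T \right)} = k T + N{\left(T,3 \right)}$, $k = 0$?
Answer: $-113$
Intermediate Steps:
$N{\left(F,Y \right)} = F^{2}$
$J{\left(T \right)} = T^{2}$ ($J{\left(T \right)} = 0 T + T^{2} = 0 + T^{2} = T^{2}$)
$o = 1$ ($o = 1^{2} = 1$)
$127 \left(-2 + o 1\right) - -14 = 127 \left(-2 + 1 \cdot 1\right) - -14 = 127 \left(-2 + 1\right) + \left(18 - 4\right) = 127 \left(-1\right) + 14 = -127 + 14 = -113$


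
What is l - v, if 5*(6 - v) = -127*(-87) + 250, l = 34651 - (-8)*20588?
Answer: 1008044/5 ≈ 2.0161e+5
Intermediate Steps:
l = 199355 (l = 34651 - 1*(-164704) = 34651 + 164704 = 199355)
v = -11269/5 (v = 6 - (-127*(-87) + 250)/5 = 6 - (11049 + 250)/5 = 6 - ⅕*11299 = 6 - 11299/5 = -11269/5 ≈ -2253.8)
l - v = 199355 - 1*(-11269/5) = 199355 + 11269/5 = 1008044/5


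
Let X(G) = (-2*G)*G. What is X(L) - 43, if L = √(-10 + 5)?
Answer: -33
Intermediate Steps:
L = I*√5 (L = √(-5) = I*√5 ≈ 2.2361*I)
X(G) = -2*G² (X(G) = (-2*G)*G = -2*G²)
X(L) - 43 = -2*(I*√5)² - 43 = -2*(-5) - 43 = 10 - 43 = -33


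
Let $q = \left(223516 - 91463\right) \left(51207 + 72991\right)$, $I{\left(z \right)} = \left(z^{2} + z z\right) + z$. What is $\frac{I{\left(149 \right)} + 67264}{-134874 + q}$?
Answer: $\frac{22363}{3280116724} \approx 6.8177 \cdot 10^{-6}$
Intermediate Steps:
$I{\left(z \right)} = z + 2 z^{2}$ ($I{\left(z \right)} = \left(z^{2} + z^{2}\right) + z = 2 z^{2} + z = z + 2 z^{2}$)
$q = 16400718494$ ($q = 132053 \cdot 124198 = 16400718494$)
$\frac{I{\left(149 \right)} + 67264}{-134874 + q} = \frac{149 \left(1 + 2 \cdot 149\right) + 67264}{-134874 + 16400718494} = \frac{149 \left(1 + 298\right) + 67264}{16400583620} = \left(149 \cdot 299 + 67264\right) \frac{1}{16400583620} = \left(44551 + 67264\right) \frac{1}{16400583620} = 111815 \cdot \frac{1}{16400583620} = \frac{22363}{3280116724}$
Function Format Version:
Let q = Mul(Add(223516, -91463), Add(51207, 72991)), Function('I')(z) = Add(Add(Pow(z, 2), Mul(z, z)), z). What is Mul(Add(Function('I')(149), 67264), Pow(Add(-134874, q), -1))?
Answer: Rational(22363, 3280116724) ≈ 6.8177e-6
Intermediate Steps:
Function('I')(z) = Add(z, Mul(2, Pow(z, 2))) (Function('I')(z) = Add(Add(Pow(z, 2), Pow(z, 2)), z) = Add(Mul(2, Pow(z, 2)), z) = Add(z, Mul(2, Pow(z, 2))))
q = 16400718494 (q = Mul(132053, 124198) = 16400718494)
Mul(Add(Function('I')(149), 67264), Pow(Add(-134874, q), -1)) = Mul(Add(Mul(149, Add(1, Mul(2, 149))), 67264), Pow(Add(-134874, 16400718494), -1)) = Mul(Add(Mul(149, Add(1, 298)), 67264), Pow(16400583620, -1)) = Mul(Add(Mul(149, 299), 67264), Rational(1, 16400583620)) = Mul(Add(44551, 67264), Rational(1, 16400583620)) = Mul(111815, Rational(1, 16400583620)) = Rational(22363, 3280116724)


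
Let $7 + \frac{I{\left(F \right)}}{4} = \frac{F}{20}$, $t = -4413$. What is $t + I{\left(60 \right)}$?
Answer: $-4429$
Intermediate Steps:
$I{\left(F \right)} = -28 + \frac{F}{5}$ ($I{\left(F \right)} = -28 + 4 \frac{F}{20} = -28 + \frac{F}{5}$)
$t + I{\left(60 \right)} = -4413 + \left(-28 + \frac{1}{5} \cdot 60\right) = -4413 + \left(-28 + 12\right) = -4413 - 16 = -4429$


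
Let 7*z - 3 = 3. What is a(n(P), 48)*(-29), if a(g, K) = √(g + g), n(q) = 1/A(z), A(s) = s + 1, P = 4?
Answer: -29*√182/13 ≈ -30.095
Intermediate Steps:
z = 6/7 (z = 3/7 + (⅐)*3 = 3/7 + 3/7 = 6/7 ≈ 0.85714)
A(s) = 1 + s
n(q) = 7/13 (n(q) = 1/(1 + 6/7) = 1/(13/7) = 7/13)
a(g, K) = √2*√g (a(g, K) = √(2*g) = √2*√g)
a(n(P), 48)*(-29) = (√2*√(7/13))*(-29) = (√2*(√91/13))*(-29) = (√182/13)*(-29) = -29*√182/13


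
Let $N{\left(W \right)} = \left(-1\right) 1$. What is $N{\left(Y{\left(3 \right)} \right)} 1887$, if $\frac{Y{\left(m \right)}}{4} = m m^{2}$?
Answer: $-1887$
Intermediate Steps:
$Y{\left(m \right)} = 4 m^{3}$ ($Y{\left(m \right)} = 4 m m^{2} = 4 m^{3}$)
$N{\left(W \right)} = -1$
$N{\left(Y{\left(3 \right)} \right)} 1887 = \left(-1\right) 1887 = -1887$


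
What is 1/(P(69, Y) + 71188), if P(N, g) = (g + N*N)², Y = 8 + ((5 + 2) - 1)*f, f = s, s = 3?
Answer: 1/22986557 ≈ 4.3504e-8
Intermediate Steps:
f = 3
Y = 26 (Y = 8 + ((5 + 2) - 1)*3 = 8 + (7 - 1)*3 = 8 + 6*3 = 8 + 18 = 26)
P(N, g) = (g + N²)²
1/(P(69, Y) + 71188) = 1/((26 + 69²)² + 71188) = 1/((26 + 4761)² + 71188) = 1/(4787² + 71188) = 1/(22915369 + 71188) = 1/22986557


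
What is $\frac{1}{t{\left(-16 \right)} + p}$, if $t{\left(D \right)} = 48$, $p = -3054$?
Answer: $- \frac{1}{3006} \approx -0.00033267$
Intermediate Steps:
$\frac{1}{t{\left(-16 \right)} + p} = \frac{1}{48 - 3054} = \frac{1}{-3006} = - \frac{1}{3006}$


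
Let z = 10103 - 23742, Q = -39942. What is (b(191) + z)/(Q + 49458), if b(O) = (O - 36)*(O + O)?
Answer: 45571/9516 ≈ 4.7889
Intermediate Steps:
z = -13639
b(O) = 2*O*(-36 + O) (b(O) = (-36 + O)*(2*O) = 2*O*(-36 + O))
(b(191) + z)/(Q + 49458) = (2*191*(-36 + 191) - 13639)/(-39942 + 49458) = (2*191*155 - 13639)/9516 = (59210 - 13639)*(1/9516) = 45571*(1/9516) = 45571/9516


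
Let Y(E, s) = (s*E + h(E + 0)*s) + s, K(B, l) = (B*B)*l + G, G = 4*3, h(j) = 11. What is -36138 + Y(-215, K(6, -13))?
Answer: 56430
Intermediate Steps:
G = 12
K(B, l) = 12 + l*B**2 (K(B, l) = (B*B)*l + 12 = B**2*l + 12 = l*B**2 + 12 = 12 + l*B**2)
Y(E, s) = 12*s + E*s (Y(E, s) = (s*E + 11*s) + s = (E*s + 11*s) + s = (11*s + E*s) + s = 12*s + E*s)
-36138 + Y(-215, K(6, -13)) = -36138 + (12 - 13*6**2)*(12 - 215) = -36138 + (12 - 13*36)*(-203) = -36138 + (12 - 468)*(-203) = -36138 - 456*(-203) = -36138 + 92568 = 56430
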